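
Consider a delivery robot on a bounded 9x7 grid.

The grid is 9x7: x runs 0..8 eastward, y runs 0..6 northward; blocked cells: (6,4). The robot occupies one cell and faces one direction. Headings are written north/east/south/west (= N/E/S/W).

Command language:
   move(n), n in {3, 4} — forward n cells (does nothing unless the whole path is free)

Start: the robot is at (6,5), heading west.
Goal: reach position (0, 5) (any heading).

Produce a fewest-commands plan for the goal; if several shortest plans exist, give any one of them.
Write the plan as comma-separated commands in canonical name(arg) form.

move(3), move(3)

begin: at (6,5), heading west
step 1 (move(3)): at (3,5), heading west
step 2 (move(3)): at (0,5), heading west
nothing shorter than 2 reaches the goal.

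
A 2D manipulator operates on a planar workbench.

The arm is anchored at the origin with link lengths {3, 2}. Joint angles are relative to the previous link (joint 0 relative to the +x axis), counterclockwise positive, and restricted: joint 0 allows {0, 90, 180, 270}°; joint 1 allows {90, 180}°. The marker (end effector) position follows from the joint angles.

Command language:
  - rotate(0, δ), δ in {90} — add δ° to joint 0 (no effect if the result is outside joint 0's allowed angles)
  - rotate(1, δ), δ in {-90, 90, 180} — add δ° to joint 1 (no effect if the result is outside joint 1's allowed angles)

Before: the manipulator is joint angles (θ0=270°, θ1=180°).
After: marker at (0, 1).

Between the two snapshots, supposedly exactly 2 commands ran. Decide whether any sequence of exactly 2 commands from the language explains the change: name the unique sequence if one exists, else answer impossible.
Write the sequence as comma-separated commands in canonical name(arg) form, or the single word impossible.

rotate(0, 90), rotate(0, 90)

t0: joint angles (θ0=270°, θ1=180°)
[1] after rotate(0, 90): joint angles (θ0=0°, θ1=180°)
[2] after rotate(0, 90): joint angles (θ0=90°, θ1=180°)
all 16 alternatives checked — unique.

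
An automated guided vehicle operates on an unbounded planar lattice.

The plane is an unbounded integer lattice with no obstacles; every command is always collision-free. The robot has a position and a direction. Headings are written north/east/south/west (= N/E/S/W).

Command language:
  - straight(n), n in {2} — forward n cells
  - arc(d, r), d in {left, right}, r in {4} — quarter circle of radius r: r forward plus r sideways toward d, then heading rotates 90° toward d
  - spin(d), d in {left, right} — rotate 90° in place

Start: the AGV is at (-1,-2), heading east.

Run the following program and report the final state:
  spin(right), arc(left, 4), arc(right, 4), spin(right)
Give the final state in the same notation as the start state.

at (7,-10), heading west

begin: at (-1,-2), heading east
[1] after spin(right): at (-1,-2), heading south
[2] after arc(left, 4): at (3,-6), heading east
[3] after arc(right, 4): at (7,-10), heading south
[4] after spin(right): at (7,-10), heading west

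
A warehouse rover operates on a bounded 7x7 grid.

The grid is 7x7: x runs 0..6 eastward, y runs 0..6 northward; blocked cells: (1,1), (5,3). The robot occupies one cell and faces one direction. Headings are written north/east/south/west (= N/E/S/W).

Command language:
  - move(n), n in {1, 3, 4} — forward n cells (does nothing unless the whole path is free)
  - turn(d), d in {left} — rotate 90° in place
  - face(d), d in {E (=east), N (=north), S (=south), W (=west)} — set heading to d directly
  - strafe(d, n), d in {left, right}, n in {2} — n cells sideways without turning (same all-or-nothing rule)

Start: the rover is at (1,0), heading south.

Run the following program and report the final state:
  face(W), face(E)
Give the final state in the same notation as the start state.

initial: at (1,0), heading south
1. face(W) → at (1,0), heading west
2. face(E) → at (1,0), heading east

at (1,0), heading east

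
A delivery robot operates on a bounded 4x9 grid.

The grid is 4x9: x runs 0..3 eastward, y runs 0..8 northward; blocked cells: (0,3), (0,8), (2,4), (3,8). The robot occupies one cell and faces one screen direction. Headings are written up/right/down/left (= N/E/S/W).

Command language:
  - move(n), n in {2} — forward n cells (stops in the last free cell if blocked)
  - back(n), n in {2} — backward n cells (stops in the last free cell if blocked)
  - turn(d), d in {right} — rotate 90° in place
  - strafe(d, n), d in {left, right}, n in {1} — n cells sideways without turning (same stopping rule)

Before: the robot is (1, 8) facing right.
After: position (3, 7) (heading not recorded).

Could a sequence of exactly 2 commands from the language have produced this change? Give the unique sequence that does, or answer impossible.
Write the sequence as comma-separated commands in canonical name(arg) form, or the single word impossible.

key: running move(2) before strafe(right, 1) would end elsewhere — order is forced
from: (1, 8) facing right
step 1 (strafe(right, 1)): (1, 7) facing right
step 2 (move(2)): (3, 7) facing right
no other 2-command option fits: unique.

strafe(right, 1), move(2)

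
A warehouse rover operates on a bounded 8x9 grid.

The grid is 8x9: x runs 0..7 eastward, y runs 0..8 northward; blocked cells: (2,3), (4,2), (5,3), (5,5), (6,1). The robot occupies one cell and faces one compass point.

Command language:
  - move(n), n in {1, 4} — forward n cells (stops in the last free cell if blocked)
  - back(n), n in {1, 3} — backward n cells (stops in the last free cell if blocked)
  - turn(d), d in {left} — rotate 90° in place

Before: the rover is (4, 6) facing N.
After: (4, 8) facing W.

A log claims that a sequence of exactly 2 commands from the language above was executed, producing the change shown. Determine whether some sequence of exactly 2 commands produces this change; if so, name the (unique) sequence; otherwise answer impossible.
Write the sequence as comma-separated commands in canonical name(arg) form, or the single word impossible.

move(4), turn(left)

key: move(4) runs into the grid edge before its full distance
initial: (4, 6) facing N
t=1 move(4) ⇒ (4, 8) facing N
t=2 turn(left) ⇒ (4, 8) facing W
uniquely the one of 25 2-step routes that fits.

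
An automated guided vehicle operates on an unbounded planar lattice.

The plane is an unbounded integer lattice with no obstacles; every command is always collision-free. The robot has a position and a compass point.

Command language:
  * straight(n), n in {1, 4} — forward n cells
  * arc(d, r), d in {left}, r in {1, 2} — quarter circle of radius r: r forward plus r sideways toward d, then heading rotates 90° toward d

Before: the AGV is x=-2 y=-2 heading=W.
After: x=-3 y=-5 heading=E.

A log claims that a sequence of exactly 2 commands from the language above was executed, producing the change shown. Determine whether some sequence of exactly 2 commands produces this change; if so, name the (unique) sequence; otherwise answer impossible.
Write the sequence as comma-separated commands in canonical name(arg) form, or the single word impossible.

arc(left, 2), arc(left, 1)

key: running arc(left, 1) before arc(left, 2) would end elsewhere — order is forced
from: x=-2 y=-2 heading=W
1. arc(left, 2) → x=-4 y=-4 heading=S
2. arc(left, 1) → x=-3 y=-5 heading=E
no rival 2-sequence matches.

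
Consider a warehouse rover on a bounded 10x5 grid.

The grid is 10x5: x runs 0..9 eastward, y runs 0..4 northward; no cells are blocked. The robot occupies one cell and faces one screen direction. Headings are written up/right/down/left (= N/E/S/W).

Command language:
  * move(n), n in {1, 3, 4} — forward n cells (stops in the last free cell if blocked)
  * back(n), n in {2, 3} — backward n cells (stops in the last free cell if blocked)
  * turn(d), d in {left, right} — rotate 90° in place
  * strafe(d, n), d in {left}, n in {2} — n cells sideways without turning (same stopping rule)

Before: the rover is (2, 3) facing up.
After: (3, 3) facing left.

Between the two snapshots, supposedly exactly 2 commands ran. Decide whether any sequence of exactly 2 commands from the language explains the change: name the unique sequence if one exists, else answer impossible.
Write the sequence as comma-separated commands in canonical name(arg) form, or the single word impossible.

every 2-command combo misses the target.

impossible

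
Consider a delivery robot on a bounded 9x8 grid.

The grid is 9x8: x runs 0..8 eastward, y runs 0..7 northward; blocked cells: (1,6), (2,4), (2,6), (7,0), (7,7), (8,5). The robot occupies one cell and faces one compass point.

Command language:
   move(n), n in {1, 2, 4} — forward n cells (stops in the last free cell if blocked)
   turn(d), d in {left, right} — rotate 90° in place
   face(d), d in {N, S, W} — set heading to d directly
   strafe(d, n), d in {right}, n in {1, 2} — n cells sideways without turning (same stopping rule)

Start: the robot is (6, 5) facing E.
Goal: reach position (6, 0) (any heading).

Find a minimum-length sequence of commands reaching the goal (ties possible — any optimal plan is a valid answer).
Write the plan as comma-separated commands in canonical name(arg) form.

begin: (6, 5) facing E
t=1 face(S) ⇒ (6, 5) facing S
t=2 move(2) ⇒ (6, 3) facing S
t=3 move(4) ⇒ (6, 0) facing S
minimal: 3 command(s), checked below 3.

face(S), move(2), move(4)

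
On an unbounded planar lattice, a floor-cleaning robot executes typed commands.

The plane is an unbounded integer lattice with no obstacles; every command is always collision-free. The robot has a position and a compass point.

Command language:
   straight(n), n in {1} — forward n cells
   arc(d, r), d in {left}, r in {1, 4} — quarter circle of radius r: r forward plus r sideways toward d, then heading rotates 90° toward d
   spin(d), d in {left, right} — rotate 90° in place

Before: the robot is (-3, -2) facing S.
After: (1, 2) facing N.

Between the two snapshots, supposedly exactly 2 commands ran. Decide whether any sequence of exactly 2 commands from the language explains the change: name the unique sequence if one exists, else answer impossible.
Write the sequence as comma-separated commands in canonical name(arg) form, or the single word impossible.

key: cell and facing (now N) both changed — the 2 commands mix motion and turning
from: (-3, -2) facing S
t=1 spin(left) ⇒ (-3, -2) facing E
t=2 arc(left, 4) ⇒ (1, 2) facing N
no other 2-command option fits: unique.

spin(left), arc(left, 4)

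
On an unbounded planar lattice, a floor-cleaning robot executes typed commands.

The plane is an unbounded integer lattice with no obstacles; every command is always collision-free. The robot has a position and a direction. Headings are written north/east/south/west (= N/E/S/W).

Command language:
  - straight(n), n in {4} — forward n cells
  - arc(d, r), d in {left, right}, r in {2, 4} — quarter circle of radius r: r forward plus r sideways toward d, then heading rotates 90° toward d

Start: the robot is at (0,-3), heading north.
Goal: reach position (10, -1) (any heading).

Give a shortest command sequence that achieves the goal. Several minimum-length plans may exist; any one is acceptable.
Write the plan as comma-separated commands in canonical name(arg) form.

arc(right, 4), straight(4), arc(right, 2)

begin: at (0,-3), heading north
step 1 (arc(right, 4)): at (4,1), heading east
step 2 (straight(4)): at (8,1), heading east
step 3 (arc(right, 2)): at (10,-1), heading south
nothing shorter than 3 reaches the goal.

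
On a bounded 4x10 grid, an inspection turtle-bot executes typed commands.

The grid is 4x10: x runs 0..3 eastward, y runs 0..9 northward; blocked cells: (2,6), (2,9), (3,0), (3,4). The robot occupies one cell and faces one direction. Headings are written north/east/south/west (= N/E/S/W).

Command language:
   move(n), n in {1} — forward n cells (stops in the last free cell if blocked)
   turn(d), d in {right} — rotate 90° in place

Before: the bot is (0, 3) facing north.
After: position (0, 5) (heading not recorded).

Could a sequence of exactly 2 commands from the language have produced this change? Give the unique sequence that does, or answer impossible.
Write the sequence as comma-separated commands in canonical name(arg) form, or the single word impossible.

move(1), move(1)

start: (0, 3) facing north
[1] after move(1): (0, 4) facing north
[2] after move(1): (0, 5) facing north
all 4 alternatives checked — unique.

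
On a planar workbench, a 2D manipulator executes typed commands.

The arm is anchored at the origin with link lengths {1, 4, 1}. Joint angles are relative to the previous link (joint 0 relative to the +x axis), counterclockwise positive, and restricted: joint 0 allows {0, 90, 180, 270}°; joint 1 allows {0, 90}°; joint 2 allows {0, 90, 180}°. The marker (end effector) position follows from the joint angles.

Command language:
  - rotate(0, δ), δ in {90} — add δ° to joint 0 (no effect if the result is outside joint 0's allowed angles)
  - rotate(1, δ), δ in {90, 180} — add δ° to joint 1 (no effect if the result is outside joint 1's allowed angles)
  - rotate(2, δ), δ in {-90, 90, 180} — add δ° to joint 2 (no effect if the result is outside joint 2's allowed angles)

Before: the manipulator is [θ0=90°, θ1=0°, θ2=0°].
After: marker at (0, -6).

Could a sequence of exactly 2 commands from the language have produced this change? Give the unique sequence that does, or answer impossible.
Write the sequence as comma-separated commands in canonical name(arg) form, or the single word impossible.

rotate(0, 90), rotate(0, 90)

initial: [θ0=90°, θ1=0°, θ2=0°]
step 1 (rotate(0, 90)): [θ0=180°, θ1=0°, θ2=0°]
step 2 (rotate(0, 90)): [θ0=270°, θ1=0°, θ2=0°]
all 36 alternatives checked — unique.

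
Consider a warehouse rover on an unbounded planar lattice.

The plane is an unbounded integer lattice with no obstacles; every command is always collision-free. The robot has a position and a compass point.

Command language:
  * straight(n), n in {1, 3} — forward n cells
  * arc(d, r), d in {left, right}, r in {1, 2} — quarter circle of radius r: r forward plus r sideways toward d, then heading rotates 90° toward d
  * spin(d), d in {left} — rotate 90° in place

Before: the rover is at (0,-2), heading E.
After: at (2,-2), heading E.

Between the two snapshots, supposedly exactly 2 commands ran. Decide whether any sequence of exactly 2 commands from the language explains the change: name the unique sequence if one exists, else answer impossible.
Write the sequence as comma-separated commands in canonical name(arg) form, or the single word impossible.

key: heading stays E — no command in the sequence turns
from: at (0,-2), heading E
[1] after straight(1): at (1,-2), heading E
[2] after straight(1): at (2,-2), heading E
no rival 2-sequence matches.

straight(1), straight(1)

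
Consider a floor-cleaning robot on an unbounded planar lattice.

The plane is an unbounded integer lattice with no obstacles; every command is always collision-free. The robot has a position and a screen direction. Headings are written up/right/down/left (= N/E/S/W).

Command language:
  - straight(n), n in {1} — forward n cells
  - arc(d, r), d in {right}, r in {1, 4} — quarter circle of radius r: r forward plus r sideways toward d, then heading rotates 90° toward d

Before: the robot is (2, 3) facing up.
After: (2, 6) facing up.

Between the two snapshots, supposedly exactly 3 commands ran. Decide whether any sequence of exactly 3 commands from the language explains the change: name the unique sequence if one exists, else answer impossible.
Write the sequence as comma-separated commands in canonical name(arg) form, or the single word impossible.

key: still facing N at the end — nothing in the sequence rotates
start: (2, 3) facing up
t=1 straight(1) ⇒ (2, 4) facing up
t=2 straight(1) ⇒ (2, 5) facing up
t=3 straight(1) ⇒ (2, 6) facing up
uniquely the one of 27 3-step routes that fits.

straight(1), straight(1), straight(1)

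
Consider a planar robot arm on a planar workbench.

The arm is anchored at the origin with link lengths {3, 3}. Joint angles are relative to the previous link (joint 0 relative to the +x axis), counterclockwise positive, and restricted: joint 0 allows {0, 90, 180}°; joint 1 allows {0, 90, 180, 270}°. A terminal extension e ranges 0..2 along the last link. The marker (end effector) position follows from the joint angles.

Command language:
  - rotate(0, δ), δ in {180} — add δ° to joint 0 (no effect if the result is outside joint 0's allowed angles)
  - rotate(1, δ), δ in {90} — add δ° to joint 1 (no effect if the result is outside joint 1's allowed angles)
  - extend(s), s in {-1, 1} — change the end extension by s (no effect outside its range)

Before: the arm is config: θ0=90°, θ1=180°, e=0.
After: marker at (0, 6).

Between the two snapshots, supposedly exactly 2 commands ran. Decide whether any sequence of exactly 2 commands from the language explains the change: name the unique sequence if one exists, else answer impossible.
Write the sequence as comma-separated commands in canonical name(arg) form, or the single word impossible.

begin: config: θ0=90°, θ1=180°, e=0
t=1 rotate(1, 90) ⇒ config: θ0=90°, θ1=270°, e=0
t=2 rotate(1, 90) ⇒ config: θ0=90°, θ1=0°, e=0
no other 2-command option fits: unique.

rotate(1, 90), rotate(1, 90)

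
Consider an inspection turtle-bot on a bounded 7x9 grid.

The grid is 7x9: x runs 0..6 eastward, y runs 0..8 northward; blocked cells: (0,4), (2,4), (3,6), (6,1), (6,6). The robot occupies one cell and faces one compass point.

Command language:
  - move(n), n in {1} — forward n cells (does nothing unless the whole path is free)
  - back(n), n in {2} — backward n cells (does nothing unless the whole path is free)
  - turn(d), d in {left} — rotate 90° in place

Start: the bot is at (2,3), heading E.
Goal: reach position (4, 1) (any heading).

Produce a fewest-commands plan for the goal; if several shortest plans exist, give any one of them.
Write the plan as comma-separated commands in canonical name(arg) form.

t0: at (2,3), heading E
[1] after move(1): at (3,3), heading E
[2] after move(1): at (4,3), heading E
[3] after turn(left): at (4,3), heading N
[4] after back(2): at (4,1), heading N
no 3-step plan works, so 4 is optimal.

move(1), move(1), turn(left), back(2)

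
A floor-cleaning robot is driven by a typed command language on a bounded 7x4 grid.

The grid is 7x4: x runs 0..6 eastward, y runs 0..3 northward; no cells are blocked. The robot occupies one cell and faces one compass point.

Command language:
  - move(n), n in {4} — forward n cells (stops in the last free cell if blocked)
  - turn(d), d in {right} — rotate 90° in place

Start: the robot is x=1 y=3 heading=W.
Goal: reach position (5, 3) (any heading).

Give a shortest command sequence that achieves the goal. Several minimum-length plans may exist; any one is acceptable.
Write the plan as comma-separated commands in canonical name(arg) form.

from: x=1 y=3 heading=W
[1] after turn(right): x=1 y=3 heading=N
[2] after turn(right): x=1 y=3 heading=E
[3] after move(4): x=5 y=3 heading=E
shorter routes all fall short; 3 is best.

turn(right), turn(right), move(4)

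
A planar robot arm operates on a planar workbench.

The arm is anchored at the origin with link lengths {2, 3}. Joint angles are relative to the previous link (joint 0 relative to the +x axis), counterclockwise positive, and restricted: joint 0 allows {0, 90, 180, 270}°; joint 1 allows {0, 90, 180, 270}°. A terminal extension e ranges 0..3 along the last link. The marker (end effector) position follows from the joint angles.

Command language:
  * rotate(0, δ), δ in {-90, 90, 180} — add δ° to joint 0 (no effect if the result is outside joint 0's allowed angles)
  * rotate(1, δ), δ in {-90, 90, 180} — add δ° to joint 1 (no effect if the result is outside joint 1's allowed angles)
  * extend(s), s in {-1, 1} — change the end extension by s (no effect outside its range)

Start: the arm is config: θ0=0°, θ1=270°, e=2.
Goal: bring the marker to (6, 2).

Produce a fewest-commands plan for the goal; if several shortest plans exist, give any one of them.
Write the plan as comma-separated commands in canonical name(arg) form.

begin: config: θ0=0°, θ1=270°, e=2
[1] after extend(1): config: θ0=0°, θ1=270°, e=3
[2] after rotate(0, 90): config: θ0=90°, θ1=270°, e=3
minimal: 2 command(s), checked below 2.

extend(1), rotate(0, 90)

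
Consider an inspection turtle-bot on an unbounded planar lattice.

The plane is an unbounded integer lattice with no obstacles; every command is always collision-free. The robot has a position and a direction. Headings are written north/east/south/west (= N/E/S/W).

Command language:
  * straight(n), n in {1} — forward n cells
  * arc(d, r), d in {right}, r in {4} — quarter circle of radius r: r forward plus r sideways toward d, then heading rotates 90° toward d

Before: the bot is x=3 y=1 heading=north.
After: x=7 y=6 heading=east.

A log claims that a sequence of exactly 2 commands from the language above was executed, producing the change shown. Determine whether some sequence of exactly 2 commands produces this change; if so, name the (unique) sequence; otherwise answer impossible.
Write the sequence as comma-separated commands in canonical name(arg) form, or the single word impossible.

straight(1), arc(right, 4)

key: position moved to (7,6) AND the heading swung to E — translation plus rotation needed
t0: x=3 y=1 heading=north
1. straight(1) → x=3 y=2 heading=north
2. arc(right, 4) → x=7 y=6 heading=east
all 4 alternatives checked — unique.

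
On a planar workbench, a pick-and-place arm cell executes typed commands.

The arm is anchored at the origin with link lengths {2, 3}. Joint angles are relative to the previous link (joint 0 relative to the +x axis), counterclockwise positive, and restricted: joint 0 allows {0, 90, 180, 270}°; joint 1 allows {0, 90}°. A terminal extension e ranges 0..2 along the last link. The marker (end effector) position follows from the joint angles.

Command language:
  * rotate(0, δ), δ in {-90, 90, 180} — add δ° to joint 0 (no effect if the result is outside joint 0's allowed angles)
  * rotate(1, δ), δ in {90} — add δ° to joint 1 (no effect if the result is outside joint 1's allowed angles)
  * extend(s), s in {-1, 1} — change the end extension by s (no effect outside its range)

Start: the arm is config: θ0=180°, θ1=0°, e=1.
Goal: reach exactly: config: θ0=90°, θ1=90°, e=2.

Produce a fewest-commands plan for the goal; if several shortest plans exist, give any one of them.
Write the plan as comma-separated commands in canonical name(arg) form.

rotate(0, -90), extend(1), rotate(1, 90)

initial: config: θ0=180°, θ1=0°, e=1
1. rotate(0, -90) → config: θ0=90°, θ1=0°, e=1
2. extend(1) → config: θ0=90°, θ1=0°, e=2
3. rotate(1, 90) → config: θ0=90°, θ1=90°, e=2
nothing shorter than 3 reaches the goal.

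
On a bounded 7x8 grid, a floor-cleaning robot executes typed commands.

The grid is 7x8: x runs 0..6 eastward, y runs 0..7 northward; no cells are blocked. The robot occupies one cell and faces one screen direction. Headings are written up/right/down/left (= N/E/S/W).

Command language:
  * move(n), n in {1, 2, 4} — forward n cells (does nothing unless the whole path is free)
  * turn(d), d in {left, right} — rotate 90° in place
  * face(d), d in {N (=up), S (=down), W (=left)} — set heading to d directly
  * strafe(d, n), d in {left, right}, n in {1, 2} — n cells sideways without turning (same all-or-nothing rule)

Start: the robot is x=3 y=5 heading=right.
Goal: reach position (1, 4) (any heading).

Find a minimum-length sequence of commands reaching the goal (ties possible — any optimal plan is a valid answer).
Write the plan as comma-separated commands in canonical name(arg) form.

t0: x=3 y=5 heading=right
[1] after face(W): x=3 y=5 heading=left
[2] after strafe(left, 1): x=3 y=4 heading=left
[3] after move(2): x=1 y=4 heading=left
shorter routes all fall short; 3 is best.

face(W), strafe(left, 1), move(2)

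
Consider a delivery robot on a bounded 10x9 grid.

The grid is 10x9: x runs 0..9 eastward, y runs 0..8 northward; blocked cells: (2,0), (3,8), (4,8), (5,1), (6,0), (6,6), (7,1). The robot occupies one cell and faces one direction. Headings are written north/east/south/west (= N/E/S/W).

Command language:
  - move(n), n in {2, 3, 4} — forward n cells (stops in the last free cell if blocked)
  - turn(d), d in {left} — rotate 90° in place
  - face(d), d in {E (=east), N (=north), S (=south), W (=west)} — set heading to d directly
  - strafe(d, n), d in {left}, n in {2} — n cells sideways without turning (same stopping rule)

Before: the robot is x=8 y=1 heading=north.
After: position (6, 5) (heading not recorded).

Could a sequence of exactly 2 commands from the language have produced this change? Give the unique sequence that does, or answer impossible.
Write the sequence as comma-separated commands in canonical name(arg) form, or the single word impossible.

key: order matters: swapping move(4) and strafe(left, 2) lands elsewhere
initial: x=8 y=1 heading=north
1. move(4) → x=8 y=5 heading=north
2. strafe(left, 2) → x=6 y=5 heading=north
uniquely the one of 81 2-step routes that fits.

move(4), strafe(left, 2)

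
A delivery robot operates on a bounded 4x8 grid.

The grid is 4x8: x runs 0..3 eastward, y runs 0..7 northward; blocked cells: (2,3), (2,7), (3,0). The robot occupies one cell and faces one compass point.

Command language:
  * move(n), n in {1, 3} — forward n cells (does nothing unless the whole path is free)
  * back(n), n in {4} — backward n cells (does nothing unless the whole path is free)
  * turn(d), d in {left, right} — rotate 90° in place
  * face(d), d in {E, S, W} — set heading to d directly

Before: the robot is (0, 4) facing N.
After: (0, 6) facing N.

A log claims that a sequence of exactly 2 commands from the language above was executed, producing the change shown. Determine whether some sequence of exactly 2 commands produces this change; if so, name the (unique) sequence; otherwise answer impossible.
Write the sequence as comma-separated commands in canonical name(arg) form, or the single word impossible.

key: heading stays N — no command in the sequence turns
start: (0, 4) facing N
step 1 (move(1)): (0, 5) facing N
step 2 (move(1)): (0, 6) facing N
no other 2-command option fits: unique.

move(1), move(1)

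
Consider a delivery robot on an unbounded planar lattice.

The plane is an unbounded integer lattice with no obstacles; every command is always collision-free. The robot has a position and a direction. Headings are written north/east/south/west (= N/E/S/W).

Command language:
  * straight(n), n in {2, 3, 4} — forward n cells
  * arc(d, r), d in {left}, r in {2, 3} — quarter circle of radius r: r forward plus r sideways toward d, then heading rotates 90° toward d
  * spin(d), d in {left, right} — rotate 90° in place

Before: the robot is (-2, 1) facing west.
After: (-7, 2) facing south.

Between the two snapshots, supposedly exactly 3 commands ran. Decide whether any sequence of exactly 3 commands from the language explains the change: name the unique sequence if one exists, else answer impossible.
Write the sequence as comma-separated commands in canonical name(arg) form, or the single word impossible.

key: cell and facing (now S) both changed — the 3 commands mix motion and turning
from: (-2, 1) facing west
[1] after spin(right): (-2, 1) facing north
[2] after arc(left, 3): (-5, 4) facing west
[3] after arc(left, 2): (-7, 2) facing south
uniquely the one of 343 3-step routes that fits.

spin(right), arc(left, 3), arc(left, 2)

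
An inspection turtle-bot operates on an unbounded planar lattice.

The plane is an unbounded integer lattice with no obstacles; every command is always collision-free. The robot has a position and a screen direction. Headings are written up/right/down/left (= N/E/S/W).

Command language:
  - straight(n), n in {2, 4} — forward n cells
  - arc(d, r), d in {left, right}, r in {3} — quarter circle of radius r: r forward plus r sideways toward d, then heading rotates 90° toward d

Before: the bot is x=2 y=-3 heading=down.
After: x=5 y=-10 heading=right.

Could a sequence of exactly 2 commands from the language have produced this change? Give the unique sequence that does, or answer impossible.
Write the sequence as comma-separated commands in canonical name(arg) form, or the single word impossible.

straight(4), arc(left, 3)

key: position moved to (5,-10) AND the heading swung to E — translation plus rotation needed
start: x=2 y=-3 heading=down
t=1 straight(4) ⇒ x=2 y=-7 heading=down
t=2 arc(left, 3) ⇒ x=5 y=-10 heading=right
no rival 2-sequence matches.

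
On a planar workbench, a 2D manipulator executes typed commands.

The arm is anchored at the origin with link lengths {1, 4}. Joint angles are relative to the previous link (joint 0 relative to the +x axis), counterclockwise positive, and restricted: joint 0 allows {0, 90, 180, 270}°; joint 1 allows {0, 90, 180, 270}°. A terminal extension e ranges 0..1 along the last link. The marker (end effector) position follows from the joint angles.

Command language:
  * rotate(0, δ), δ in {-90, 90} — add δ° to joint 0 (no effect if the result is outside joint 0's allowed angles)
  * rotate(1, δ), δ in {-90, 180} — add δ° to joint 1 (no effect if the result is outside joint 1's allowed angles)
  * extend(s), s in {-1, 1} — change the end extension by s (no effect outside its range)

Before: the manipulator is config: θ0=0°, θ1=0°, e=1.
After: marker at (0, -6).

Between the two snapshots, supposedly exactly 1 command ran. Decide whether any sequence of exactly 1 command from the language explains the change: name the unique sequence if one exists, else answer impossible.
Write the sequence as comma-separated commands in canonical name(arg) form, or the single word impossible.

rotate(0, -90)

start: config: θ0=0°, θ1=0°, e=1
step 1 (rotate(0, -90)): config: θ0=270°, θ1=0°, e=1
no rival 1-sequence matches.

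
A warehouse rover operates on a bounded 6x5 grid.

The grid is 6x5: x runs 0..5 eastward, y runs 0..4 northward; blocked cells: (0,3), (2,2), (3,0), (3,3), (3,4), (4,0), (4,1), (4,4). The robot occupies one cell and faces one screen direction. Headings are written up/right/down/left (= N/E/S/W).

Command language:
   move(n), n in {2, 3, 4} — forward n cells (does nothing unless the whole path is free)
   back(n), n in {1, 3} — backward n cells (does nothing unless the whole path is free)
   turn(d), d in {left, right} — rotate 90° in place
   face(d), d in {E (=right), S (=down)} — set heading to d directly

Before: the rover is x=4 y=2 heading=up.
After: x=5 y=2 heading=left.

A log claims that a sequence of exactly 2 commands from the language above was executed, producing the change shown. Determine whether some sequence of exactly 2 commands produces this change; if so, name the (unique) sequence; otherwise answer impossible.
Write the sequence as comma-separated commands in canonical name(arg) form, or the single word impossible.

key: position moved to (5,2) AND the heading swung to W — translation plus rotation needed
initial: x=4 y=2 heading=up
step 1 (turn(left)): x=4 y=2 heading=left
step 2 (back(1)): x=5 y=2 heading=left
no other 2-command option fits: unique.

turn(left), back(1)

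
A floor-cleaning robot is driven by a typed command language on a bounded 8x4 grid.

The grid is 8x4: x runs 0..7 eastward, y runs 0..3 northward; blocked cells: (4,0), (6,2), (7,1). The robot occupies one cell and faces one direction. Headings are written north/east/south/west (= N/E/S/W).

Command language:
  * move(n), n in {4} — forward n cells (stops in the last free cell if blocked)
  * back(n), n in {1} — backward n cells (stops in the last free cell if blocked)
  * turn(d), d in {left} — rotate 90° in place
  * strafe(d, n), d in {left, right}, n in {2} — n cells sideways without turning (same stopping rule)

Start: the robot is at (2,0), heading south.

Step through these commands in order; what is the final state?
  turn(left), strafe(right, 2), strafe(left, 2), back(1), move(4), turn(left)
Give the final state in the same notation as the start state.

from: at (2,0), heading south
[1] after turn(left): at (2,0), heading east
[2] after strafe(right, 2): at (2,0), heading east
[3] after strafe(left, 2): at (2,2), heading east
[4] after back(1): at (1,2), heading east
[5] after move(4): at (5,2), heading east
[6] after turn(left): at (5,2), heading north

at (5,2), heading north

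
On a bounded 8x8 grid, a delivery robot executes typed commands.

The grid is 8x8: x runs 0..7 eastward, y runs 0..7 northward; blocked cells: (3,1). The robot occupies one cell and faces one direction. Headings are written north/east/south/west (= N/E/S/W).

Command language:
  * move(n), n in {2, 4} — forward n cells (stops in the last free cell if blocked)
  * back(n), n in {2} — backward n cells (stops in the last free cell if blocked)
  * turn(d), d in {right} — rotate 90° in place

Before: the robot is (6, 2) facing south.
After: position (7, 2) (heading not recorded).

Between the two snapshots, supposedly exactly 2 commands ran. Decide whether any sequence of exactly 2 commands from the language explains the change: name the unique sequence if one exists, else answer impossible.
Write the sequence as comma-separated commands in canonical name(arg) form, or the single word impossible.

turn(right), back(2)

key: back(2) runs into the grid edge before its full distance
begin: (6, 2) facing south
t=1 turn(right) ⇒ (6, 2) facing west
t=2 back(2) ⇒ (7, 2) facing west
all 16 alternatives checked — unique.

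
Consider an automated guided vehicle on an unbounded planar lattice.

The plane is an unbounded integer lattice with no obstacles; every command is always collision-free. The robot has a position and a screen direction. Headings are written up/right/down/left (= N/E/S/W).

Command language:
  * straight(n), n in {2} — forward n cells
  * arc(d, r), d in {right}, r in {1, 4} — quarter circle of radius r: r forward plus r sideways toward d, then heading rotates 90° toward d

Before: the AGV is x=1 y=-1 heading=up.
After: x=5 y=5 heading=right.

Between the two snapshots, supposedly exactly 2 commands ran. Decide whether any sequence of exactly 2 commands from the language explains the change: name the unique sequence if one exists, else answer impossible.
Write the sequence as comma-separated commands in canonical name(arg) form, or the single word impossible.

key: order matters: swapping straight(2) and arc(right, 4) lands elsewhere
initial: x=1 y=-1 heading=up
step 1 (straight(2)): x=1 y=1 heading=up
step 2 (arc(right, 4)): x=5 y=5 heading=right
uniquely the one of 9 2-step routes that fits.

straight(2), arc(right, 4)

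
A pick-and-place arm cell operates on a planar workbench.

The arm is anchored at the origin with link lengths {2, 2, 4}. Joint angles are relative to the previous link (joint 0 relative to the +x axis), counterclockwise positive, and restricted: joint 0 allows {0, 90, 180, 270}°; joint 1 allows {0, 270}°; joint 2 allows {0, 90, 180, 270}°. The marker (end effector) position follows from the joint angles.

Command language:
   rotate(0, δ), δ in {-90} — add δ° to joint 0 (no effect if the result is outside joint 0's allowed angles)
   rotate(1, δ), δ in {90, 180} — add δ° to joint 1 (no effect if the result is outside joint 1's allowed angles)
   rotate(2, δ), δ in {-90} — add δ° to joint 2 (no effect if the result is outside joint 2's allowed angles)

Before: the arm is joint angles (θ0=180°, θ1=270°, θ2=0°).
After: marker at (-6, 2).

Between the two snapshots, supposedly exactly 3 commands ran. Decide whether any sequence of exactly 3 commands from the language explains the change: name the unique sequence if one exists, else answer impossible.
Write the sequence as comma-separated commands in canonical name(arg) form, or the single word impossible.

start: joint angles (θ0=180°, θ1=270°, θ2=0°)
t=1 rotate(2, -90) ⇒ joint angles (θ0=180°, θ1=270°, θ2=270°)
t=2 rotate(2, -90) ⇒ joint angles (θ0=180°, θ1=270°, θ2=180°)
t=3 rotate(2, -90) ⇒ joint angles (θ0=180°, θ1=270°, θ2=90°)
uniquely the one of 64 3-step routes that fits.

rotate(2, -90), rotate(2, -90), rotate(2, -90)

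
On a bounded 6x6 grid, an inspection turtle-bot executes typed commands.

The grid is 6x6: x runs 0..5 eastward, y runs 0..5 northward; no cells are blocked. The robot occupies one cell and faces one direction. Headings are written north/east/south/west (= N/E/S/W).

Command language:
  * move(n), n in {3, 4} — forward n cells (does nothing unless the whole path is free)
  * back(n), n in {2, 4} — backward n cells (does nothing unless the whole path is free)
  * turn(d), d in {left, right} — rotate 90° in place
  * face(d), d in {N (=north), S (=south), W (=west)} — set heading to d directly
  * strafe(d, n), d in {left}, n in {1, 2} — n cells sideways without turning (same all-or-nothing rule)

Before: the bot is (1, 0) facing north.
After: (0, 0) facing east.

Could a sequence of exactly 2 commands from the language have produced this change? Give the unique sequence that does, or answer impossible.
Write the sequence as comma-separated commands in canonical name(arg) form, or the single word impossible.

strafe(left, 1), turn(right)

key: cell and facing (now E) both changed — the 2 commands mix motion and turning
t0: (1, 0) facing north
1. strafe(left, 1) → (0, 0) facing north
2. turn(right) → (0, 0) facing east
all 121 alternatives checked — unique.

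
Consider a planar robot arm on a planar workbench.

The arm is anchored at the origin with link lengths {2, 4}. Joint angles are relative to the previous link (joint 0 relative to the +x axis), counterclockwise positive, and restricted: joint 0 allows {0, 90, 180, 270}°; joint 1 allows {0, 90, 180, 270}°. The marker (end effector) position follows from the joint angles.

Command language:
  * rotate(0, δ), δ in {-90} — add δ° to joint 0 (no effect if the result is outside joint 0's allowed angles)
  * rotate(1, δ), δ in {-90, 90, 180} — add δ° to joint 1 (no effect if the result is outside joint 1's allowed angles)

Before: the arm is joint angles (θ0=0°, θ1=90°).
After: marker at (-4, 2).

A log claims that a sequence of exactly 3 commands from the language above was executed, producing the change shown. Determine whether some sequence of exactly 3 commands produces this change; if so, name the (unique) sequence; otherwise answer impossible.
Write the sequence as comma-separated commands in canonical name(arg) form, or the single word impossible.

rotate(0, -90), rotate(0, -90), rotate(0, -90)

start: joint angles (θ0=0°, θ1=90°)
t=1 rotate(0, -90) ⇒ joint angles (θ0=270°, θ1=90°)
t=2 rotate(0, -90) ⇒ joint angles (θ0=180°, θ1=90°)
t=3 rotate(0, -90) ⇒ joint angles (θ0=90°, θ1=90°)
no rival 3-sequence matches.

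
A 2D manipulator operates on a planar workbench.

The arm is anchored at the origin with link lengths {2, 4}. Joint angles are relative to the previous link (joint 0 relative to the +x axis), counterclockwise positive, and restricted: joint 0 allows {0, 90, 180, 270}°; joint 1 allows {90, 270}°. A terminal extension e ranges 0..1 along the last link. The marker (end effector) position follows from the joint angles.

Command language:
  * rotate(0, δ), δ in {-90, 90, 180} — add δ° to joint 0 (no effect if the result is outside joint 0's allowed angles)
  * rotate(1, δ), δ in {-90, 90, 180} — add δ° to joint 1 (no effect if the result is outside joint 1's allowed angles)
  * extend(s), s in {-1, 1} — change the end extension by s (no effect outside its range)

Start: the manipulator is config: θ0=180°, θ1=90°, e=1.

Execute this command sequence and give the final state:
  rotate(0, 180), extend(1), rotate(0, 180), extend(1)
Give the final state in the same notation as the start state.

config: θ0=180°, θ1=90°, e=1

initial: config: θ0=180°, θ1=90°, e=1
1. rotate(0, 180) → config: θ0=0°, θ1=90°, e=1
2. extend(1) → config: θ0=0°, θ1=90°, e=1
3. rotate(0, 180) → config: θ0=180°, θ1=90°, e=1
4. extend(1) → config: θ0=180°, θ1=90°, e=1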